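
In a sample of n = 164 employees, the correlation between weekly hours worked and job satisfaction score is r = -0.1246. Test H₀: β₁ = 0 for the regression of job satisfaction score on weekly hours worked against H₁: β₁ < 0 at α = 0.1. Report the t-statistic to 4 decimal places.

t = -1.5984

t = r·√(n − 2)/√(1 − r²) = -0.1246·√162/√0.984475 = -1.5984.
df = n − 2 = 162.
One-sided p ≈ 0.0560, which is < 0.1, so reject H₀.
There is evidence of a linear association between weekly hours worked and job satisfaction score.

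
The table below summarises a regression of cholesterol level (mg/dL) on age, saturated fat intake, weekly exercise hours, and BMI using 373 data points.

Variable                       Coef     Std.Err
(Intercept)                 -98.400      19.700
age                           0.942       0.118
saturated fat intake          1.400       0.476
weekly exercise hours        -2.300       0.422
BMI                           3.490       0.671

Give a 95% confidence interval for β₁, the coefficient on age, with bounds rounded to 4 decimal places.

(0.7100, 1.1740)

Read off: b = 0.942, SE = 0.118 for age.
df = n − k − 1 = 373 − 4 − 1 = 368.
t* = t_{0.025, 368} = 1.966431.
Margin = t* × SE = 1.966431 × 0.118 = 0.232039.
CI: 0.942 ± 0.232039 → (0.7100, 1.1740).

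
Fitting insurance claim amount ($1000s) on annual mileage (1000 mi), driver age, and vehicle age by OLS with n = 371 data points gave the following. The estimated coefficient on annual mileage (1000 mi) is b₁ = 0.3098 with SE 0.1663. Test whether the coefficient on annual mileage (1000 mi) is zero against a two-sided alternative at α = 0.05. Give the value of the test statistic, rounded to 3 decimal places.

t = 1.863

H₀: β₁ = 0 vs H₁: β₁ ≠ 0.
t = (b₁ − β₁⁰)/SE = 0.3098 / 0.1663 = 1.863.
df = n − k − 1 = 371 − 3 − 1 = 367.
Two-sided p ≈ 0.0633, which is ≥ 0.05, so fail to reject H₀.
The data do not give significant evidence of an association between annual mileage (1000 mi) and insurance claim amount, after adjusting for the other predictors.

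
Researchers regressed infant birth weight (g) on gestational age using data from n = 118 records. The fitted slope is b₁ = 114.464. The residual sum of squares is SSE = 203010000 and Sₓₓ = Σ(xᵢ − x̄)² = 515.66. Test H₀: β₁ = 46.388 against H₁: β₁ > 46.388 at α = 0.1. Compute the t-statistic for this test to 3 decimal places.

t = 1.169

MSE = SSE/(n − 2) = 203010000/116 = 1.75009e+06.
SE(b₁) = √(MSE/Sₓₓ) = √(1.75009e+06/515.66) = 58.257.
t = (114.464 − 46.388) / 58.257 = 1.169.
df = n − 2 = 116.
One-sided p ≈ 0.1225, which is ≥ 0.1, so fail to reject H₀.
The data do not give significant evidence that the true slope on gestational age exceeds 46.388 g per unit.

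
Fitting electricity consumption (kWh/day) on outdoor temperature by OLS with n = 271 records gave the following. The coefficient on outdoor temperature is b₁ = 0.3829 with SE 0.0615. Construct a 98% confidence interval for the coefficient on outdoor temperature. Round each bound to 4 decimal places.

(0.2390, 0.5268)

df = n − 2 = 271 − 2 = 269.
t* = t_{0.01, 269} = 2.34029.
Margin = t* × SE = 2.34029 × 0.0615 = 0.143928.
CI: 0.3829 ± 0.143928 → (0.2390, 0.5268).
With 98% confidence, each one-unit increase in outdoor temperature is associated with a change of between 0.2390 and 0.5268 kWh/day in electricity consumption.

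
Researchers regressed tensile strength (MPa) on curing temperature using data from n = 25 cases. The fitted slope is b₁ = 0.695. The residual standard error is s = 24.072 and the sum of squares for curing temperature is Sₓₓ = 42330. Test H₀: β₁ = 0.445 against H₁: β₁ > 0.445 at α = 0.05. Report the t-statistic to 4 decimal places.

SE(b₁) = s/√Sₓₓ = 24.072/√42330 = 0.117001.
t = (0.695 − 0.445) / 0.117001 = 2.1367.
df = n − 2 = 23.
One-sided p ≈ 0.0217, which is < 0.05, so reject H₀.
There is evidence that the true slope on curing temperature exceeds 0.445 MPa per unit.

t = 2.1367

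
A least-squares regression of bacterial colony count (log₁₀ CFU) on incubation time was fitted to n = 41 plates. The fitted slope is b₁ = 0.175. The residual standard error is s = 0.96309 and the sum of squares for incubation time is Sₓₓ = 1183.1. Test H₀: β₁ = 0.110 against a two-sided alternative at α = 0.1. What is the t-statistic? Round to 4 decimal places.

t = 2.3214

SE(b₁) = s/√Sₓₓ = 0.96309/√1183.1 = 0.0279999.
t = (0.175 − 0.110) / 0.0279999 = 2.3214.
df = n − 2 = 39.
Two-sided p ≈ 0.0256, which is < 0.1, so reject H₀.
There is evidence that the true slope on incubation time differs from 0.110 log₁₀ CFU per unit.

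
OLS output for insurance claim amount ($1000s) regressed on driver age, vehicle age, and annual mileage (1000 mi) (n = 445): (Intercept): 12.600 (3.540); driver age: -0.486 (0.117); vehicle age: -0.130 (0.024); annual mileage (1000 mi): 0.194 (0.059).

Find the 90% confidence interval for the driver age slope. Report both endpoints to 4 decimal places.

Read off: b = -0.486, SE = 0.117 for driver age.
df = n − k − 1 = 445 − 3 − 1 = 441.
t* = t_{0.05, 441} = 1.648316.
Margin = t* × SE = 1.648316 × 0.117 = 0.192853.
CI: -0.486 ± 0.192853 → (-0.6789, -0.2931).

(-0.6789, -0.2931)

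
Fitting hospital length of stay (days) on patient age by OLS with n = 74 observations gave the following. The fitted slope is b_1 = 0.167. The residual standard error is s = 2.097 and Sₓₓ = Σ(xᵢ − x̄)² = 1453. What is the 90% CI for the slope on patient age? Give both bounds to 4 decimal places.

(0.0753, 0.2587)

SE(b_1) = s/√Sₓₓ = 2.097/√1453 = 0.055013.
df = n − 2 = 72.
t* = t_{0.05, 72} = 1.666294.
Margin = t* × SE = 1.666294 × 0.055013 = 0.091668.
CI: 0.167 ± 0.091668 → (0.0753, 0.2587).
With 90% confidence, each one-unit increase in patient age is associated with a change of between 0.0753 and 0.2587 days in hospital length of stay.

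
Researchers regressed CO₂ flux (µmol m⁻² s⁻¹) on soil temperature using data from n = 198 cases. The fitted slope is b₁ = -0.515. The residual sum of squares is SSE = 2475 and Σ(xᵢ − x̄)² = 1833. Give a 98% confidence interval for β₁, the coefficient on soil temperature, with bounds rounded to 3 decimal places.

(-0.710, -0.320)

MSE = SSE/(n − 2) = 2475/196 = 12.6276.
SE(b₁) = √(MSE/Sₓₓ) = √(12.6276/1833) = 0.083.
df = n − 2 = 196.
t* = t_{0.01, 196} = 2.345524.
Margin = t* × SE = 2.345524 × 0.083 = 0.19468.
CI: -0.515 ± 0.19468 → (-0.710, -0.320).
With 98% confidence, each one-unit increase in soil temperature is associated with a change of between -0.710 and -0.320 µmol m⁻² s⁻¹ in CO₂ flux.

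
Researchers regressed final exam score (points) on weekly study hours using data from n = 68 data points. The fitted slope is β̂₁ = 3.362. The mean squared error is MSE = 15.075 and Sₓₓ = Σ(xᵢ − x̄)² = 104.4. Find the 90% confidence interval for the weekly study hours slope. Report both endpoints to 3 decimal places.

SE(β̂₁) = √(MSE/Sₓₓ) = √(15.075/104.4) = 0.379995.
df = n − 2 = 66.
t* = t_{0.05, 66} = 1.668271.
Margin = t* × SE = 1.668271 × 0.379995 = 0.63394.
CI: 3.362 ± 0.63394 → (2.728, 3.996).
With 90% confidence, each one-unit increase in weekly study hours is associated with a change of between 2.728 and 3.996 points in final exam score.

(2.728, 3.996)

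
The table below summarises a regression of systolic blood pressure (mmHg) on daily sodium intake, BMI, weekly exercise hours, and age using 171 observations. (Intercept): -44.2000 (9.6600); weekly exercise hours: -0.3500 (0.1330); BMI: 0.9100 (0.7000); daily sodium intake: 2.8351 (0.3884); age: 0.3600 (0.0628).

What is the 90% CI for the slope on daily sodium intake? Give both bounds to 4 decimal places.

Read off: b = 2.8351, SE = 0.3884 for daily sodium intake.
df = n − k − 1 = 171 − 4 − 1 = 166.
t* = t_{0.05, 166} = 1.654085.
Margin = t* × SE = 1.654085 × 0.3884 = 0.642447.
CI: 2.8351 ± 0.642447 → (2.1927, 3.4775).

(2.1927, 3.4775)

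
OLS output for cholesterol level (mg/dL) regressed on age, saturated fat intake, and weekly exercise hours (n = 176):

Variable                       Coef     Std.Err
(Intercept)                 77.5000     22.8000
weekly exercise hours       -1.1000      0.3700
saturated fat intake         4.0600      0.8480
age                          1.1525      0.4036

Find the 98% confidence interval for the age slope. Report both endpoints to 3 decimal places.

(0.205, 2.100)

Read off: b = 1.1525, SE = 0.4036 for age.
df = n − k − 1 = 176 − 3 − 1 = 172.
t* = t_{0.01, 172} = 2.348223.
Margin = t* × SE = 2.348223 × 0.4036 = 0.94774.
CI: 1.1525 ± 0.94774 → (0.205, 2.100).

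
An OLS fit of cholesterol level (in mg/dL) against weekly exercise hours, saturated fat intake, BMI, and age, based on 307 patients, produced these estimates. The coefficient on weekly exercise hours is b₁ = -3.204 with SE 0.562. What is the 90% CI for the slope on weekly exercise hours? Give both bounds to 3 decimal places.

df = n − k − 1 = 307 − 4 − 1 = 302.
t* = t_{0.05, 302} = 1.649915.
Margin = t* × SE = 1.649915 × 0.562 = 0.92725.
CI: -3.204 ± 0.92725 → (-4.131, -2.277).
With 90% confidence, each one-unit increase in weekly exercise hours is associated with a change of between -4.131 and -2.277 mg/dL in cholesterol level, holding the other predictors fixed.

(-4.131, -2.277)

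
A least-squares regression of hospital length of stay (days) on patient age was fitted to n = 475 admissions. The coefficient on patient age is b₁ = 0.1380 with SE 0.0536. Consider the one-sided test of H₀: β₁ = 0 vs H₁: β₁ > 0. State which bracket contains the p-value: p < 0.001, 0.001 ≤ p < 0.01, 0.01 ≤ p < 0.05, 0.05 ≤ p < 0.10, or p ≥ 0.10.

t = 0.1380 / 0.0536 = 2.575.
df = n − 2 = 475 − 2 = 473.
One-sided p = P(T_{473} > t) ≈ 0.0052.
So 0.001 ≤ p < 0.01.

0.001 ≤ p < 0.01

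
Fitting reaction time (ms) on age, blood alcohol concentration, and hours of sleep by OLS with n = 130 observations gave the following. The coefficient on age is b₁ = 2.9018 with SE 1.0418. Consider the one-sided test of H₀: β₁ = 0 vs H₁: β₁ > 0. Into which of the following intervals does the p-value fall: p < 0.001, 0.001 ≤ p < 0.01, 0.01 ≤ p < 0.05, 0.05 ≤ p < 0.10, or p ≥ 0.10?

t = 2.9018 / 1.0418 = 2.785.
df = n − k − 1 = 130 − 3 − 1 = 126.
One-sided p = P(T_{126} > t) ≈ 0.0031.
So 0.001 ≤ p < 0.01.

0.001 ≤ p < 0.01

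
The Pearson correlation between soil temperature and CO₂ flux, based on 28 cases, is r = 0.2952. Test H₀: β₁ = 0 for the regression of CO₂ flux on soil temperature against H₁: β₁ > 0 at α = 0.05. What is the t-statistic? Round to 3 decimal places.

t = 1.575

t = r·√(n − 2)/√(1 − r²) = 0.2952·√26/√0.912857 = 1.575.
df = n − 2 = 26.
One-sided p ≈ 0.0636, which is ≥ 0.05, so fail to reject H₀.
The data do not give significant evidence of a linear association between soil temperature and CO₂ flux.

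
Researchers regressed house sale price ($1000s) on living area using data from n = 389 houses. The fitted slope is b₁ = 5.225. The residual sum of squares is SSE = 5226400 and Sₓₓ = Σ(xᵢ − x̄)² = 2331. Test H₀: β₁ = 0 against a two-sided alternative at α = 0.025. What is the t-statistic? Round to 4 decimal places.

t = 2.1708

MSE = SSE/(n − 2) = 5226400/387 = 13504.9.
SE(b₁) = √(MSE/Sₓₓ) = √(13504.9/2331) = 2.40699.
t = 5.225 / 2.40699 = 2.1708.
df = n − 2 = 387.
Two-sided p ≈ 0.0306, which is ≥ 0.025, so fail to reject H₀.
The data do not give significant evidence of an association between living area and house sale price.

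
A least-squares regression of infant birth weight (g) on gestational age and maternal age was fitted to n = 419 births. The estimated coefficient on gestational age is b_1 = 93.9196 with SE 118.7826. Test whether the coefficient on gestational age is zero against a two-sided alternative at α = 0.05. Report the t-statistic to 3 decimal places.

H₀: β₁ = 0 vs H₁: β₁ ≠ 0.
t = (b_1 − β₁⁰)/SE = 93.9196 / 118.7826 = 0.791.
df = n − k − 1 = 419 − 2 − 1 = 416.
Two-sided p ≈ 0.4296, which is ≥ 0.05, so fail to reject H₀.
The data do not give significant evidence of an association between gestational age and infant birth weight, after adjusting for the other predictors.

t = 0.791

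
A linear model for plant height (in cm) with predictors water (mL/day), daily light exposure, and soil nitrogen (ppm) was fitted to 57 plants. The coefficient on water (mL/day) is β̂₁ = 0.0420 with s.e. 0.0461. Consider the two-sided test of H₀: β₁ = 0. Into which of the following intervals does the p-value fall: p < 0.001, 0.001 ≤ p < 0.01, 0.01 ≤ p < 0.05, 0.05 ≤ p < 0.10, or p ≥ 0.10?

p ≥ 0.10

t = 0.0420 / 0.0461 = 0.911.
df = n − k − 1 = 57 − 3 − 1 = 53.
Two-sided p = 2·P(T_{53} > |t|) ≈ 0.3664.
So p ≥ 0.10.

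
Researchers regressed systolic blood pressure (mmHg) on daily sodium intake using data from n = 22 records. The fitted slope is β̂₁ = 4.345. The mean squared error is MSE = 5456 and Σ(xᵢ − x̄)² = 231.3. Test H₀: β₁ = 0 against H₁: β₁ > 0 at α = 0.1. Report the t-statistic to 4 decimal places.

SE(β̂₁) = √(MSE/Sₓₓ) = √(5456/231.3) = 4.85679.
t = 4.345 / 4.85679 = 0.8946.
df = n − 2 = 20.
One-sided p ≈ 0.1908, which is ≥ 0.1, so fail to reject H₀.
The data do not give significant evidence that the true slope on daily sodium intake is positive.

t = 0.8946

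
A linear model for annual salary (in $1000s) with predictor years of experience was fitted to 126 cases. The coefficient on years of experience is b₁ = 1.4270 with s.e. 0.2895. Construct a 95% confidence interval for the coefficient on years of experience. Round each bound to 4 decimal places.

df = n − 2 = 126 − 2 = 124.
t* = t_{0.025, 124} = 1.97928.
Margin = t* × SE = 1.97928 × 0.2895 = 0.573002.
CI: 1.4270 ± 0.573002 → (0.8540, 2.0000).
With 95% confidence, each one-unit increase in years of experience is associated with a change of between 0.8540 and 2.0000 $1000s in annual salary.

(0.8540, 2.0000)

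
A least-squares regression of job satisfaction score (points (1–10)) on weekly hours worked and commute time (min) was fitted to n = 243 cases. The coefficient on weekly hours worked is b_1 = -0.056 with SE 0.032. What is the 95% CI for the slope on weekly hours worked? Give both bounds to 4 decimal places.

(-0.1190, 0.0070)

df = n − k − 1 = 243 − 2 − 1 = 240.
t* = t_{0.025, 240} = 1.969898.
Margin = t* × SE = 1.969898 × 0.032 = 0.063037.
CI: -0.056 ± 0.063037 → (-0.1190, 0.0070).
With 95% confidence, each one-unit increase in weekly hours worked is associated with a change of between -0.1190 and 0.0070 points (1–10) in job satisfaction score, holding the other predictors fixed.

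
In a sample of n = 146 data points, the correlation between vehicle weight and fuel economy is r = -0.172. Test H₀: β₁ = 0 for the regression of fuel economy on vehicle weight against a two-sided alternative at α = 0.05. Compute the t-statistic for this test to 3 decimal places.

t = r·√(n − 2)/√(1 − r²) = -0.172·√144/√0.970416 = -2.095.
df = n − 2 = 144.
Two-sided p ≈ 0.0379, which is < 0.05, so reject H₀.
There is evidence of a linear association between vehicle weight and fuel economy.

t = -2.095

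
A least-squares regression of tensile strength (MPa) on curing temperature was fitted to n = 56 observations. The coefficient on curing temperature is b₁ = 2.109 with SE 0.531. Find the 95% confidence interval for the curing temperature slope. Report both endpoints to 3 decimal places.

(1.044, 3.174)

df = n − 2 = 56 − 2 = 54.
t* = t_{0.025, 54} = 2.004879.
Margin = t* × SE = 2.004879 × 0.531 = 1.06459.
CI: 2.109 ± 1.06459 → (1.044, 3.174).
With 95% confidence, each one-unit increase in curing temperature is associated with a change of between 1.044 and 3.174 MPa in tensile strength.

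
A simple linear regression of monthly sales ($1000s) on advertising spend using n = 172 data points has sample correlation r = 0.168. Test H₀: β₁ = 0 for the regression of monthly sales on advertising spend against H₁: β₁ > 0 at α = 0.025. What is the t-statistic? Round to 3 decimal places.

t = r·√(n − 2)/√(1 − r²) = 0.168·√170/√0.971776 = 2.222.
df = n − 2 = 170.
One-sided p ≈ 0.0138, which is < 0.025, so reject H₀.
There is evidence of a linear association between advertising spend and monthly sales.

t = 2.222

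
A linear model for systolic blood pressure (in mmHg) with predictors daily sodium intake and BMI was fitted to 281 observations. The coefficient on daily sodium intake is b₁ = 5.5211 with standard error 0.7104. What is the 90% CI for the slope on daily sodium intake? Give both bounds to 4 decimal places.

(4.3487, 6.6935)

df = n − k − 1 = 281 − 2 − 1 = 278.
t* = t_{0.05, 278} = 1.650353.
Margin = t* × SE = 1.650353 × 0.7104 = 1.172411.
CI: 5.5211 ± 1.172411 → (4.3487, 6.6935).
With 90% confidence, each one-unit increase in daily sodium intake is associated with a change of between 4.3487 and 6.6935 mmHg in systolic blood pressure, holding the other predictors fixed.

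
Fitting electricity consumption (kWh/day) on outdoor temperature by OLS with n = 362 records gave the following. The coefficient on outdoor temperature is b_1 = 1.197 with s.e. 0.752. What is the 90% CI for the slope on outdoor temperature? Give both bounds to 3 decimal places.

df = n − 2 = 362 − 2 = 360.
t* = t_{0.05, 360} = 1.649097.
Margin = t* × SE = 1.649097 × 0.752 = 1.24012.
CI: 1.197 ± 1.24012 → (-0.043, 2.437).
With 90% confidence, each one-unit increase in outdoor temperature is associated with a change of between -0.043 and 2.437 kWh/day in electricity consumption.

(-0.043, 2.437)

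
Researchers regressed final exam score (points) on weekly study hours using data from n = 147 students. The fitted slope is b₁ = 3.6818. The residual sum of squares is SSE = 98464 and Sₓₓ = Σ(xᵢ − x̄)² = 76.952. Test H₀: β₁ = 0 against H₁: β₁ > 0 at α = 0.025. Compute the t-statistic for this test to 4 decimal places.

t = 1.2394

MSE = SSE/(n − 2) = 98464/145 = 679.062.
SE(b₁) = √(MSE/Sₓₓ) = √(679.062/76.952) = 2.9706.
t = 3.6818 / 2.9706 = 1.2394.
df = n − 2 = 145.
One-sided p ≈ 0.1086, which is ≥ 0.025, so fail to reject H₀.
The data do not give significant evidence that the true slope on weekly study hours is positive.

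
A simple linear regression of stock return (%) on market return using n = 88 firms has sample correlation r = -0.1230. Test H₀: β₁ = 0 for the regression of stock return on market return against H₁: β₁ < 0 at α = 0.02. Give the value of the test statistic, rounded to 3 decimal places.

t = r·√(n − 2)/√(1 − r²) = -0.1230·√86/√0.984871 = -1.149.
df = n − 2 = 86.
One-sided p ≈ 0.1268, which is ≥ 0.02, so fail to reject H₀.
The data do not give significant evidence of a linear association between market return and stock return.

t = -1.149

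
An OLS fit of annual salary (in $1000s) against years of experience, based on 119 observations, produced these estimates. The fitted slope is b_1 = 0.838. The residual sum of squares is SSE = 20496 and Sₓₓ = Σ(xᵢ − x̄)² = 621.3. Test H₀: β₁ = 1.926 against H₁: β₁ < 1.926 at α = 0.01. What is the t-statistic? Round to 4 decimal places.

MSE = SSE/(n − 2) = 20496/117 = 175.179.
SE(b_1) = √(MSE/Sₓₓ) = √(175.179/621.3) = 0.530996.
t = (0.838 − 1.926) / 0.530996 = -2.0490.
df = n − 2 = 117.
One-sided p ≈ 0.0214, which is ≥ 0.01, so fail to reject H₀.
The data do not give significant evidence that the true slope on years of experience is below 1.926 $1000s per unit.

t = -2.0490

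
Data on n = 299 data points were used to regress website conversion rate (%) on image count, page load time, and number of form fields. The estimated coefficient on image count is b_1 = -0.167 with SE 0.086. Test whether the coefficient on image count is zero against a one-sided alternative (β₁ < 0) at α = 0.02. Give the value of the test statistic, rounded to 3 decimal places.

H₀: β₁ = 0 vs H₁: β₁ < 0.
t = (b_1 − β₁⁰)/SE = -0.167 / 0.086 = -1.942.
df = n − k − 1 = 299 − 3 − 1 = 295.
One-sided p ≈ 0.0266, which is ≥ 0.02, so fail to reject H₀.
The data do not give significant evidence that the true slope on image count is negative, holding the other predictors fixed.

t = -1.942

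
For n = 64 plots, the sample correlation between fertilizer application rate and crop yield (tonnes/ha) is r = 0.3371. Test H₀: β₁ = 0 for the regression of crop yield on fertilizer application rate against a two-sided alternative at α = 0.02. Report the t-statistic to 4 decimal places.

t = r·√(n − 2)/√(1 − r²) = 0.3371·√62/√0.886364 = 2.8193.
df = n − 2 = 62.
Two-sided p ≈ 0.0065, which is < 0.02, so reject H₀.
There is evidence of a linear association between fertilizer application rate and crop yield.

t = 2.8193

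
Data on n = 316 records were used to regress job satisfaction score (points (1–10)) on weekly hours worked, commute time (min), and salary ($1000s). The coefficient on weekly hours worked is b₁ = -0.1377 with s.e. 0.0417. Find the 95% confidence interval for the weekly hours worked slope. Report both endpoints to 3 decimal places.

df = n − k − 1 = 316 − 3 − 1 = 312.
t* = t_{0.025, 312} = 1.967596.
Margin = t* × SE = 1.967596 × 0.0417 = 0.08205.
CI: -0.1377 ± 0.08205 → (-0.220, -0.056).
With 95% confidence, each one-unit increase in weekly hours worked is associated with a change of between -0.220 and -0.056 points (1–10) in job satisfaction score, holding the other predictors fixed.

(-0.220, -0.056)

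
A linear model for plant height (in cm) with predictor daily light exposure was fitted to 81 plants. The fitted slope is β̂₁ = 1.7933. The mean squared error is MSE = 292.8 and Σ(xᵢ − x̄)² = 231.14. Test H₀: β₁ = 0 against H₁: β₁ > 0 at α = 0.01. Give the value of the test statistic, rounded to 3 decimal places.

SE(β̂₁) = √(MSE/Sₓₓ) = √(292.8/231.14) = 1.12551.
t = 1.7933 / 1.12551 = 1.593.
df = n − 2 = 79.
One-sided p ≈ 0.0575, which is ≥ 0.01, so fail to reject H₀.
The data do not give significant evidence that the true slope on daily light exposure is positive.

t = 1.593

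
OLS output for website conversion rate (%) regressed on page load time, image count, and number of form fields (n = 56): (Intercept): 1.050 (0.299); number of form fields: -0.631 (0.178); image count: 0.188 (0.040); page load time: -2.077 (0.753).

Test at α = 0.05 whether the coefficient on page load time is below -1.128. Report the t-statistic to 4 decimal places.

Read off: b = -2.077, SE = 0.753 for page load time.
H₀: β₁ = -1.128 vs H₁: β₁ < -1.128.
t = (-2.077 − (-1.128)) / 0.753 = -1.2603.
df = n − k − 1 = 56 − 3 − 1 = 52.
One-sided p ≈ 0.1066, which is ≥ 0.05, so fail to reject H₀.
The data do not give significant evidence that the true slope on page load time is below -1.128 % per unit, holding the other predictors fixed.

t = -1.2603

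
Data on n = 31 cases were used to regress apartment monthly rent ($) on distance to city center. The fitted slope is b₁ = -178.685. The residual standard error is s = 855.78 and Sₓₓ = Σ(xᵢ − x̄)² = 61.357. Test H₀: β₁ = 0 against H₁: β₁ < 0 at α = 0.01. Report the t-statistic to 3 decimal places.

SE(b₁) = s/√Sₓₓ = 855.78/√61.357 = 109.252.
t = -178.685 / 109.252 = -1.636.
df = n − 2 = 29.
One-sided p ≈ 0.0564, which is ≥ 0.01, so fail to reject H₀.
The data do not give significant evidence that the true slope on distance to city center is negative.

t = -1.636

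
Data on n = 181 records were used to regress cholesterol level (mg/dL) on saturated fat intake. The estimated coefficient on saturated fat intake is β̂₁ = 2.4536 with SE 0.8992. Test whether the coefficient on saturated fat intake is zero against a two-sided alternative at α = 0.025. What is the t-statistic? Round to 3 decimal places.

H₀: β₁ = 0 vs H₁: β₁ ≠ 0.
t = (β̂₁ − β₁⁰)/SE = 2.4536 / 0.8992 = 2.729.
df = n − 2 = 181 − 2 = 179.
Two-sided p ≈ 0.0070, which is < 0.025, so reject H₀.
There is evidence that saturated fat intake is associated with cholesterol level.

t = 2.729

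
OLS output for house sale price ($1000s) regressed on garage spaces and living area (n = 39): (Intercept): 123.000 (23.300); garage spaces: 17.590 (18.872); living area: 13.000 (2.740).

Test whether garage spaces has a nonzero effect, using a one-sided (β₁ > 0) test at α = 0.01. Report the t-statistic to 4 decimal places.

t = 0.9321

Read off: b = 17.590, SE = 18.872 for garage spaces.
H₀: β₁ = 0 vs H₁: β₁ > 0.
t = 17.590 / 18.872 = 0.9321.
df = n − k − 1 = 39 − 2 − 1 = 36.
One-sided p ≈ 0.1788, which is ≥ 0.01, so fail to reject H₀.
The data do not give significant evidence that the true slope on garage spaces is positive, holding the other predictors fixed.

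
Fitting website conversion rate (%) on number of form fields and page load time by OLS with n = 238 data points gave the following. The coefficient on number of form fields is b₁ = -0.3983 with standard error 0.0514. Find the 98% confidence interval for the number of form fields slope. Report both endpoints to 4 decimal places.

df = n − k − 1 = 238 − 2 − 1 = 235.
t* = t_{0.01, 235} = 2.34232.
Margin = t* × SE = 2.34232 × 0.0514 = 0.120395.
CI: -0.3983 ± 0.120395 → (-0.5187, -0.2779).
With 98% confidence, each one-unit increase in number of form fields is associated with a change of between -0.5187 and -0.2779 % in website conversion rate, holding the other predictors fixed.

(-0.5187, -0.2779)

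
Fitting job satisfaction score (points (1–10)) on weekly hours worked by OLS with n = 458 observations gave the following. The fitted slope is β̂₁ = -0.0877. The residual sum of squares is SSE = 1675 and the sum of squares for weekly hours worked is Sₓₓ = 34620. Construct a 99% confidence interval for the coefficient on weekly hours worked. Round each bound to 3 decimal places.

MSE = SSE/(n − 2) = 1675/456 = 3.67325.
SE(β̂₁) = √(MSE/Sₓₓ) = √(3.67325/34620) = 0.0103006.
df = n − 2 = 456.
t* = t_{0.005, 456} = 2.586654.
Margin = t* × SE = 2.586654 × 0.0103006 = 0.02664.
CI: -0.0877 ± 0.02664 → (-0.114, -0.061).
With 99% confidence, each one-unit increase in weekly hours worked is associated with a change of between -0.114 and -0.061 points (1–10) in job satisfaction score.

(-0.114, -0.061)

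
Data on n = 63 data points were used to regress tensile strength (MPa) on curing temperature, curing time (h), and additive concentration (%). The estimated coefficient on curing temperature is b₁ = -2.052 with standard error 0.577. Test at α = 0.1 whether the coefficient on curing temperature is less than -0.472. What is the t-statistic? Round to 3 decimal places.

t = -2.738

H₀: β₁ = -0.472 vs H₁: β₁ < -0.472.
t = (b₁ − β₁⁰)/SE = (-2.052 − (-0.472)) / 0.577 = -2.738.
df = n − k − 1 = 63 − 3 − 1 = 59.
One-sided p ≈ 0.0041, which is < 0.1, so reject H₀.
There is evidence that the true slope on curing temperature is below -0.472 MPa per unit, holding the other predictors fixed.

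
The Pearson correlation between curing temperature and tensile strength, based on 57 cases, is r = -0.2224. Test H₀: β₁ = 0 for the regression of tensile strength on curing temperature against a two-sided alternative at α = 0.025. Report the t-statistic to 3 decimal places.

t = r·√(n − 2)/√(1 − r²) = -0.2224·√55/√0.950538 = -1.692.
df = n − 2 = 55.
Two-sided p ≈ 0.0964, which is ≥ 0.025, so fail to reject H₀.
The data do not give significant evidence of a linear association between curing temperature and tensile strength.

t = -1.692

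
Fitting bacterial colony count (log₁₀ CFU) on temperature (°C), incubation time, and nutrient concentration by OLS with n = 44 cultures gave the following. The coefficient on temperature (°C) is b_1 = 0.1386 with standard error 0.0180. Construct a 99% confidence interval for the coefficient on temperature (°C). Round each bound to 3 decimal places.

df = n − k − 1 = 44 − 3 − 1 = 40.
t* = t_{0.005, 40} = 2.704459.
Margin = t* × SE = 2.704459 × 0.0180 = 0.04868.
CI: 0.1386 ± 0.04868 → (0.090, 0.187).
With 99% confidence, each one-unit increase in temperature (°C) is associated with a change of between 0.090 and 0.187 log₁₀ CFU in bacterial colony count, holding the other predictors fixed.

(0.090, 0.187)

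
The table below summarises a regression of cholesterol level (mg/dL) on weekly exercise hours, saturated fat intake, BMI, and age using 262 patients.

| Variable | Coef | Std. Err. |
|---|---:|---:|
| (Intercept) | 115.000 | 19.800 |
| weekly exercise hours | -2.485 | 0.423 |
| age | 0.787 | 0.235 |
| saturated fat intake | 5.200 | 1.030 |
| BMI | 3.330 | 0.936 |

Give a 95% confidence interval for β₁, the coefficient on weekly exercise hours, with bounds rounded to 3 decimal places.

(-3.318, -1.652)

Read off: b = -2.485, SE = 0.423 for weekly exercise hours.
df = n − k − 1 = 262 − 4 − 1 = 257.
t* = t_{0.025, 257} = 1.969237.
Margin = t* × SE = 1.969237 × 0.423 = 0.83299.
CI: -2.485 ± 0.83299 → (-3.318, -1.652).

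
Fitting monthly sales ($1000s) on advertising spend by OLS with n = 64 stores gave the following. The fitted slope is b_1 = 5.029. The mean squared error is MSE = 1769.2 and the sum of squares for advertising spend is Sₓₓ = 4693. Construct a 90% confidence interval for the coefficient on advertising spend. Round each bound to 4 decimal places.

(4.0038, 6.0542)

SE(b_1) = √(MSE/Sₓₓ) = √(1769.2/4693) = 0.613993.
df = n − 2 = 62.
t* = t_{0.05, 62} = 1.669804.
Margin = t* × SE = 1.669804 × 0.613993 = 1.025248.
CI: 5.029 ± 1.025248 → (4.0038, 6.0542).
With 90% confidence, each one-unit increase in advertising spend is associated with a change of between 4.0038 and 6.0542 $1000s in monthly sales.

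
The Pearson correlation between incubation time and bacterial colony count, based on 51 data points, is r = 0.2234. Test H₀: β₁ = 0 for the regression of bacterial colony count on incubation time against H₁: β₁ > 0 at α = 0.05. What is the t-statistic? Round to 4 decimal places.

t = 1.6043

t = r·√(n − 2)/√(1 − r²) = 0.2234·√49/√0.950092 = 1.6043.
df = n − 2 = 49.
One-sided p ≈ 0.0575, which is ≥ 0.05, so fail to reject H₀.
The data do not give significant evidence of a linear association between incubation time and bacterial colony count.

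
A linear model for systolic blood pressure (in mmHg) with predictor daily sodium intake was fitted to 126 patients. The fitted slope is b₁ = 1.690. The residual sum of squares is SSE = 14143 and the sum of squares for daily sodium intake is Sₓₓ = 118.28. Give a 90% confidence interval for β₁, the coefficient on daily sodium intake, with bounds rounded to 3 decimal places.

(0.063, 3.317)

MSE = SSE/(n − 2) = 14143/124 = 114.056.
SE(b₁) = √(MSE/Sₓₓ) = √(114.056/118.28) = 0.981984.
df = n − 2 = 124.
t* = t_{0.05, 124} = 1.657235.
Margin = t* × SE = 1.657235 × 0.981984 = 1.62738.
CI: 1.690 ± 1.62738 → (0.063, 3.317).
With 90% confidence, each one-unit increase in daily sodium intake is associated with a change of between 0.063 and 3.317 mmHg in systolic blood pressure.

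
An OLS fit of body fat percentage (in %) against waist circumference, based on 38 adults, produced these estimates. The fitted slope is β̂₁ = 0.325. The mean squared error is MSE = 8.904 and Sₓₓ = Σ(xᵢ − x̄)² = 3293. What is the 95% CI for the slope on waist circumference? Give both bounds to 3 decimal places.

(0.220, 0.430)

SE(β̂₁) = √(MSE/Sₓₓ) = √(8.904/3293) = 0.0519992.
df = n − 2 = 36.
t* = t_{0.025, 36} = 2.028094.
Margin = t* × SE = 2.028094 × 0.0519992 = 0.10546.
CI: 0.325 ± 0.10546 → (0.220, 0.430).
With 95% confidence, each one-unit increase in waist circumference is associated with a change of between 0.220 and 0.430 % in body fat percentage.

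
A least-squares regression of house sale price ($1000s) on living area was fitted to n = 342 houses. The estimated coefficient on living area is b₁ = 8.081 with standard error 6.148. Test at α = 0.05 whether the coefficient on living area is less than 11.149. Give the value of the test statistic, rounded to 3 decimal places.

t = -0.499

H₀: β₁ = 11.149 vs H₁: β₁ < 11.149.
t = (b₁ − β₁⁰)/SE = (8.081 − 11.149) / 6.148 = -0.499.
df = n − 2 = 342 − 2 = 340.
One-sided p ≈ 0.3090, which is ≥ 0.05, so fail to reject H₀.
The data do not give significant evidence that the true slope on living area is below 11.149 $1000s per unit.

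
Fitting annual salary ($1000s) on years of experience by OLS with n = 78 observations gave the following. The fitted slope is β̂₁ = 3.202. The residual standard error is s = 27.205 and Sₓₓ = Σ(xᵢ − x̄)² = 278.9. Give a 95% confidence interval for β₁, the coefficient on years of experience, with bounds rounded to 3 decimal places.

(-0.042, 6.446)

SE(β̂₁) = s/√Sₓₓ = 27.205/√278.9 = 1.62901.
df = n − 2 = 76.
t* = t_{0.025, 76} = 1.991673.
Margin = t* × SE = 1.991673 × 1.62901 = 3.24446.
CI: 3.202 ± 3.24446 → (-0.042, 6.446).
With 95% confidence, each one-unit increase in years of experience is associated with a change of between -0.042 and 6.446 $1000s in annual salary.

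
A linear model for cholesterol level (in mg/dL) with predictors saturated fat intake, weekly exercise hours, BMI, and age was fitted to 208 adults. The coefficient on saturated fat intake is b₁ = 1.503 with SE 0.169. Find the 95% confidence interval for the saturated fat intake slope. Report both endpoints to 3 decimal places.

(1.170, 1.836)

df = n − k − 1 = 208 − 4 − 1 = 203.
t* = t_{0.025, 203} = 1.971719.
Margin = t* × SE = 1.971719 × 0.169 = 0.33322.
CI: 1.503 ± 0.33322 → (1.170, 1.836).
With 95% confidence, each one-unit increase in saturated fat intake is associated with a change of between 1.170 and 1.836 mg/dL in cholesterol level, holding the other predictors fixed.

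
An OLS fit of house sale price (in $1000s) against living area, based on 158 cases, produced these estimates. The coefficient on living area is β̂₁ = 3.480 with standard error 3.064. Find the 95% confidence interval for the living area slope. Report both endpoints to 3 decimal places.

df = n − 2 = 158 − 2 = 156.
t* = t_{0.025, 156} = 1.975288.
Margin = t* × SE = 1.975288 × 3.064 = 6.05228.
CI: 3.480 ± 6.05228 → (-2.572, 9.532).
With 95% confidence, each one-unit increase in living area is associated with a change of between -2.572 and 9.532 $1000s in house sale price.

(-2.572, 9.532)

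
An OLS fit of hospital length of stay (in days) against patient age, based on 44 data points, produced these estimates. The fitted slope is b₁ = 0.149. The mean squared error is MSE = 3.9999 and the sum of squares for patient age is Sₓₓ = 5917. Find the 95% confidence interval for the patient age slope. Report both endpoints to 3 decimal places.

(0.097, 0.201)

SE(b₁) = √(MSE/Sₓₓ) = √(3.9999/5917) = 0.026.
df = n − 2 = 42.
t* = t_{0.025, 42} = 2.018082.
Margin = t* × SE = 2.018082 × 0.026 = 0.05247.
CI: 0.149 ± 0.05247 → (0.097, 0.201).
With 95% confidence, each one-unit increase in patient age is associated with a change of between 0.097 and 0.201 days in hospital length of stay.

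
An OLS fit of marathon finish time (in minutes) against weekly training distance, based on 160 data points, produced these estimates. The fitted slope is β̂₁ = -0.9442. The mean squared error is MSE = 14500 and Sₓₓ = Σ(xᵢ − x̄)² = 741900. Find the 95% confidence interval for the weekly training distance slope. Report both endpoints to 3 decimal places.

SE(β̂₁) = √(MSE/Sₓₓ) = √(14500/741900) = 0.139801.
df = n − 2 = 158.
t* = t_{0.025, 158} = 1.975092.
Margin = t* × SE = 1.975092 × 0.139801 = 0.27612.
CI: -0.9442 ± 0.27612 → (-1.220, -0.668).
With 95% confidence, each one-unit increase in weekly training distance is associated with a change of between -1.220 and -0.668 minutes in marathon finish time.

(-1.220, -0.668)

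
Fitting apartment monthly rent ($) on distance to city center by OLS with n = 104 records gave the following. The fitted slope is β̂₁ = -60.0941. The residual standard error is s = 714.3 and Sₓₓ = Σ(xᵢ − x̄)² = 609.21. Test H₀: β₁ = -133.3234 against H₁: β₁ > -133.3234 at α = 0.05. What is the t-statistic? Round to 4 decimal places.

t = 2.5304

SE(β̂₁) = s/√Sₓₓ = 714.3/√609.21 = 28.9399.
t = (-60.0941 − (-133.3234)) / 28.9399 = 2.5304.
df = n − 2 = 102.
One-sided p ≈ 0.0065, which is < 0.05, so reject H₀.
There is evidence that the true slope on distance to city center exceeds -133.3234 $ per unit.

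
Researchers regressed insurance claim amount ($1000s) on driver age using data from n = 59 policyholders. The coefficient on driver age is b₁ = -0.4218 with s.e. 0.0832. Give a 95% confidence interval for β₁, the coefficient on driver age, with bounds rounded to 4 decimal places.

(-0.5884, -0.2552)

df = n − 2 = 59 − 2 = 57.
t* = t_{0.025, 57} = 2.002465.
Margin = t* × SE = 2.002465 × 0.0832 = 0.166605.
CI: -0.4218 ± 0.166605 → (-0.5884, -0.2552).
With 95% confidence, each one-unit increase in driver age is associated with a change of between -0.5884 and -0.2552 $1000s in insurance claim amount.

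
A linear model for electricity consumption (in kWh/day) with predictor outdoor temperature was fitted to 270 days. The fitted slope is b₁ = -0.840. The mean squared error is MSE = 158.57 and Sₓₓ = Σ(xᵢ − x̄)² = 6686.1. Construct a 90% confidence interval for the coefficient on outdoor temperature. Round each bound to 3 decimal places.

SE(b₁) = √(MSE/Sₓₓ) = √(158.57/6686.1) = 0.154001.
df = n − 2 = 268.
t* = t_{0.05, 268} = 1.650559.
Margin = t* × SE = 1.650559 × 0.154001 = 0.25419.
CI: -0.840 ± 0.25419 → (-1.094, -0.586).
With 90% confidence, each one-unit increase in outdoor temperature is associated with a change of between -1.094 and -0.586 kWh/day in electricity consumption.

(-1.094, -0.586)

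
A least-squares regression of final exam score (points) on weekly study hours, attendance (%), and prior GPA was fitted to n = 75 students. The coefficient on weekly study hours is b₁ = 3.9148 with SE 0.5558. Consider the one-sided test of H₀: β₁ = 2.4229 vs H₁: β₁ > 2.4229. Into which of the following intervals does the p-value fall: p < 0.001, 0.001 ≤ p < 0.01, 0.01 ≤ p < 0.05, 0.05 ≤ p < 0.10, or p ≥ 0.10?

t = (3.9148 − 2.4229) / 0.5558 = 2.684.
df = n − k − 1 = 75 − 3 − 1 = 71.
One-sided p = P(T_{71} > t) ≈ 0.0045.
So 0.001 ≤ p < 0.01.

0.001 ≤ p < 0.01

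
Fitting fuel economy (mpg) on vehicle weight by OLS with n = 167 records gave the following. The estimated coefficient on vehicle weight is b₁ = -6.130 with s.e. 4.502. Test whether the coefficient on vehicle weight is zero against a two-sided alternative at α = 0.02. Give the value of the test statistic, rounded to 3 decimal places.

H₀: β₁ = 0 vs H₁: β₁ ≠ 0.
t = (b₁ − β₁⁰)/SE = -6.130 / 4.502 = -1.362.
df = n − 2 = 167 − 2 = 165.
Two-sided p ≈ 0.1752, which is ≥ 0.02, so fail to reject H₀.
The data do not give significant evidence of an association between vehicle weight and fuel economy.

t = -1.362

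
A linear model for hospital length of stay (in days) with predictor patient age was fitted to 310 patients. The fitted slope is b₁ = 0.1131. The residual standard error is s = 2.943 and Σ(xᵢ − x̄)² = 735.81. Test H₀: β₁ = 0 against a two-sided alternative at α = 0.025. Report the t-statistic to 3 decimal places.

SE(b₁) = s/√Sₓₓ = 2.943/√735.81 = 0.108494.
t = 0.1131 / 0.108494 = 1.042.
df = n − 2 = 308.
Two-sided p ≈ 0.2980, which is ≥ 0.025, so fail to reject H₀.
The data do not give significant evidence of an association between patient age and hospital length of stay.

t = 1.042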